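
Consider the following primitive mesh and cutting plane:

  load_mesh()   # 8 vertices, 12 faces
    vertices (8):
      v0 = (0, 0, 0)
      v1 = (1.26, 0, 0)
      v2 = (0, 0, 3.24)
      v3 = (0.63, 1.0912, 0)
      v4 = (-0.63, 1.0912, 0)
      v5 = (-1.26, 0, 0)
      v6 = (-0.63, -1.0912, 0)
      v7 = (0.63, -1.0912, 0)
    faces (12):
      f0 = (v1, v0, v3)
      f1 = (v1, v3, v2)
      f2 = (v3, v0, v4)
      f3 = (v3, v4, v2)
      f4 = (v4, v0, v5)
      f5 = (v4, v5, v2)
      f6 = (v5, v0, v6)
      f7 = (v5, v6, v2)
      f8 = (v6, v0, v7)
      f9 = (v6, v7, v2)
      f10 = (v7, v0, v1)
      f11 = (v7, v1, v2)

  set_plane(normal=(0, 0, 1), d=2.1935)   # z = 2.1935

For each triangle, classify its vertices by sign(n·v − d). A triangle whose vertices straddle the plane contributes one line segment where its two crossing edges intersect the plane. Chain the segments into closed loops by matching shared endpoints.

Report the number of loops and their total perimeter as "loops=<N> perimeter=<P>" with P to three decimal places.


loops=1 perimeter=2.442

Straddling triangles (6 of 12):
  (v1,v3,v2) [--+] → (0.203486, 0.352451, 2.1935)–(0.406972, 0, 2.1935)  len=0.4070
  (v3,v4,v2) [--+] → (-0.203486, 0.352451, 2.1935)–(0.203486, 0.352451, 2.1935)  len=0.4070
  (v4,v5,v2) [--+] → (-0.406972, 0, 2.1935)–(-0.203486, 0.352451, 2.1935)  len=0.4070
  (v5,v6,v2) [--+] → (-0.203486, -0.352451, 2.1935)–(-0.406972, 0, 2.1935)  len=0.4070
  (v6,v7,v2) [--+] → (0.203486, -0.352451, 2.1935)–(-0.203486, -0.352451, 2.1935)  len=0.4070
  (v7,v1,v2) [--+] → (0.406972, 0, 2.1935)–(0.203486, -0.352451, 2.1935)  len=0.4070

Chained into 1 loop(s):
  loop 1: 6 segments, perimeter = 2.4418
Total perimeter = 2.442


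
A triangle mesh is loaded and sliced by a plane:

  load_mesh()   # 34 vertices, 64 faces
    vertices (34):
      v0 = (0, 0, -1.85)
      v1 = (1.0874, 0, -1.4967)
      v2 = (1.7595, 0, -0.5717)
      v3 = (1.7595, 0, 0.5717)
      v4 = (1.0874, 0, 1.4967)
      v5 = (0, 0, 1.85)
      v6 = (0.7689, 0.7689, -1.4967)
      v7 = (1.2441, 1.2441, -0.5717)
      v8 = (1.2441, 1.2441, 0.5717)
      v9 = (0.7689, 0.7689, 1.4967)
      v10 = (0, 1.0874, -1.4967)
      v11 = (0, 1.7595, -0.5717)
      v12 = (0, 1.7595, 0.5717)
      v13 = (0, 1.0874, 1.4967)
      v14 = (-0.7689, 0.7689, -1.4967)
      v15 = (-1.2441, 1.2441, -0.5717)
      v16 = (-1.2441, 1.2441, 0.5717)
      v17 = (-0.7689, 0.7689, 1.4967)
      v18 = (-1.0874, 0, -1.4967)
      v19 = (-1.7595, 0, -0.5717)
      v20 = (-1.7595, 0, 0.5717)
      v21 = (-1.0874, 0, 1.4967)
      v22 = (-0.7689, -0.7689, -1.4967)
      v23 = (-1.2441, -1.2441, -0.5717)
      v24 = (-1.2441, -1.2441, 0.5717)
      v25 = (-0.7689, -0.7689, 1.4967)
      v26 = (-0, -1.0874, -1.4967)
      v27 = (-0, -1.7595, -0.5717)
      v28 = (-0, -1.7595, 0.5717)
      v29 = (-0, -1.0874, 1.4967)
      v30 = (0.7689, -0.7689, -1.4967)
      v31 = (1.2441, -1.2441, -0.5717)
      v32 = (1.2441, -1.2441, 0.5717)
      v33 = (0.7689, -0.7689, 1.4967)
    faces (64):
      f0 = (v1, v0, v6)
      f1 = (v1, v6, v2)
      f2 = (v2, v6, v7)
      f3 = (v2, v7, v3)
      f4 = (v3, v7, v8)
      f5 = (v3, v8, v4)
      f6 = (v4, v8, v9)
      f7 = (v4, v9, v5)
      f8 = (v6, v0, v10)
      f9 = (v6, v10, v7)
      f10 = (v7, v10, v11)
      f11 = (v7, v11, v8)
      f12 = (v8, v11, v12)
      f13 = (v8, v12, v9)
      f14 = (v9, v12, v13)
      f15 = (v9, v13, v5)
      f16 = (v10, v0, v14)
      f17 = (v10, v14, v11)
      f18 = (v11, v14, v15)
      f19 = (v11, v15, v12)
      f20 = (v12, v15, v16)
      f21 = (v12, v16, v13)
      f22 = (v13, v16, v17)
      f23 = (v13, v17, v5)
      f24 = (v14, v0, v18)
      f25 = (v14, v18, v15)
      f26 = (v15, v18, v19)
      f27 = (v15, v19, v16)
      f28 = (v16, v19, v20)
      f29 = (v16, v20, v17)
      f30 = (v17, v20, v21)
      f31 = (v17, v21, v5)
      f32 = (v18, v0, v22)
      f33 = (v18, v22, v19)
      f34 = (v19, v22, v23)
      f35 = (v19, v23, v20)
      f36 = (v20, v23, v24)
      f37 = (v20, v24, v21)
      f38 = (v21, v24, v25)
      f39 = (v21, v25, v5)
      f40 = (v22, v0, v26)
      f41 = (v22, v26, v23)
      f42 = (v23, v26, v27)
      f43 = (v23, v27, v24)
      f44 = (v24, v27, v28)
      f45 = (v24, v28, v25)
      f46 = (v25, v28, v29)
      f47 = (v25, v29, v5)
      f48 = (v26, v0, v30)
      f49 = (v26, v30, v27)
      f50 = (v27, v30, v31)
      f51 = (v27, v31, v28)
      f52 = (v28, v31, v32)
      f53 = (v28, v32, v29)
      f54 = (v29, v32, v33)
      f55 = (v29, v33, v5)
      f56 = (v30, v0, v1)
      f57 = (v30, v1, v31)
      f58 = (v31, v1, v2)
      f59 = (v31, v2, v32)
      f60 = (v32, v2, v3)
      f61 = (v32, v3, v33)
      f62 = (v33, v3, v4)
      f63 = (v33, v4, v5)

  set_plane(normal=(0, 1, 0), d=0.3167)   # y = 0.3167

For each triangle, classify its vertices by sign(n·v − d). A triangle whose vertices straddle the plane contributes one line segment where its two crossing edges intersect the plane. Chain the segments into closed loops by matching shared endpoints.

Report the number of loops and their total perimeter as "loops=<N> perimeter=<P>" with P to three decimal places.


Straddling triangles (20 of 64):
  (v1,v0,v6) [--+] → (0.3167, 0.3167, -1.70448)–(0.956214, 0.3167, -1.4967)  len=0.6724
  (v1,v6,v2) [-+-] → (0.956214, 0.3167, -1.4967)–(1.35148, 0.3167, -0.952696)  len=0.6724
  (v2,v6,v7) [-++] → (1.35148, 0.3167, -0.952696)–(1.6283, 0.3167, -0.5717)  len=0.4709
  (v2,v7,v3) [-+-] → (1.6283, 0.3167, -0.5717)–(1.6283, 0.3167, 0.280634)  len=0.8523
  (v3,v7,v8) [-++] → (1.6283, 0.3167, 0.280634)–(1.6283, 0.3167, 0.5717)  len=0.2911
  (v3,v8,v4) [-+-] → (1.6283, 0.3167, 0.5717)–(1.12729, 0.3167, 1.26123)  len=0.8523
  (v4,v8,v9) [-++] → (1.12729, 0.3167, 1.26123)–(0.956214, 0.3167, 1.4967)  len=0.2911
  (v4,v9,v5) [-+-] → (0.956214, 0.3167, 1.4967)–(0.3167, 0.3167, 1.70448)  len=0.6724
  (v6,v0,v10) [+-+] → (0.3167, 0.3167, -1.70448)–(0, 0.3167, -1.7471)  len=0.3196
  (v9,v13,v5) [++-] → (0, 0.3167, 1.7471)–(0.3167, 0.3167, 1.70448)  len=0.3196
  (v10,v0,v14) [+-+] → (0, 0.3167, -1.7471)–(-0.3167, 0.3167, -1.70448)  len=0.3196
  (v13,v17,v5) [++-] → (-0.3167, 0.3167, 1.70448)–(0, 0.3167, 1.7471)  len=0.3196
  (v14,v0,v18) [+--] → (-0.3167, 0.3167, -1.70448)–(-0.956214, 0.3167, -1.4967)  len=0.6724
  (v14,v18,v15) [+-+] → (-0.956214, 0.3167, -1.4967)–(-1.12729, 0.3167, -1.26123)  len=0.2911
  (v15,v18,v19) [+--] → (-1.12729, 0.3167, -1.26123)–(-1.6283, 0.3167, -0.5717)  len=0.8523
  (v15,v19,v16) [+-+] → (-1.6283, 0.3167, -0.5717)–(-1.6283, 0.3167, -0.280634)  len=0.2911
  (v16,v19,v20) [+--] → (-1.6283, 0.3167, -0.280634)–(-1.6283, 0.3167, 0.5717)  len=0.8523
  (v16,v20,v17) [+-+] → (-1.6283, 0.3167, 0.5717)–(-1.35148, 0.3167, 0.952696)  len=0.4709
  (v17,v20,v21) [+--] → (-1.35148, 0.3167, 0.952696)–(-0.956214, 0.3167, 1.4967)  len=0.6724
  (v17,v21,v5) [+--] → (-0.956214, 0.3167, 1.4967)–(-0.3167, 0.3167, 1.70448)  len=0.6724

Chained into 1 loop(s):
  loop 1: 20 segments, perimeter = 10.8282
Total perimeter = 10.828

loops=1 perimeter=10.828


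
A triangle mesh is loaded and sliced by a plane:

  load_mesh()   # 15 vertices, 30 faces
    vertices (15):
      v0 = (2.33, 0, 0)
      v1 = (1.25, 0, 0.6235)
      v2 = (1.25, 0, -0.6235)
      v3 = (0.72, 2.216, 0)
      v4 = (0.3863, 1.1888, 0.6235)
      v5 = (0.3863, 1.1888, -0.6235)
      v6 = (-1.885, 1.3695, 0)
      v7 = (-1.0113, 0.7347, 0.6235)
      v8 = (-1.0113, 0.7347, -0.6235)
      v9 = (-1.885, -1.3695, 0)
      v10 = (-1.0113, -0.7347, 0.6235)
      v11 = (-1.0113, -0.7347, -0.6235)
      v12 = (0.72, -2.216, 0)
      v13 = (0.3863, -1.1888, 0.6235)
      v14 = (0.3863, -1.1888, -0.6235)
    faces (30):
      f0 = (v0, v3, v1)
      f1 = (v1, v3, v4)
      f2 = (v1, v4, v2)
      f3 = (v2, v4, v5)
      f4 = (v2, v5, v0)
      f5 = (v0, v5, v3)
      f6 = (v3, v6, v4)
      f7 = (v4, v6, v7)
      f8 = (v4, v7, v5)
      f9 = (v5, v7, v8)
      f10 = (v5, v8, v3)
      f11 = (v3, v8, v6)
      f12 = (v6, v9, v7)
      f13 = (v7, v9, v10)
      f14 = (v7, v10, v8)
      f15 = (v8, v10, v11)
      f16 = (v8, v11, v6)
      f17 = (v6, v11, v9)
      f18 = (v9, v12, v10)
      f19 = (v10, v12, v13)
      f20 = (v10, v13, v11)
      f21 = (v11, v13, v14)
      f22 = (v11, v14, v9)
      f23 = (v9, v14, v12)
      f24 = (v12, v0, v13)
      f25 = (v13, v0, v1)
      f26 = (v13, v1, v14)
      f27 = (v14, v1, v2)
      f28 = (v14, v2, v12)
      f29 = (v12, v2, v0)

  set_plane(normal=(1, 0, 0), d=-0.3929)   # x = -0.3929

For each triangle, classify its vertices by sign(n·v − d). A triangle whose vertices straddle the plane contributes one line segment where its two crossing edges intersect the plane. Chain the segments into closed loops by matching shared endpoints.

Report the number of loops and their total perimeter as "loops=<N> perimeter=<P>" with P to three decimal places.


loops=2 perimeter=6.935

Straddling triangles (12 of 30):
  (v3,v6,v4) [+-+] → (-0.3929, 1.85436, 0)–(-0.3929, 1.25079, 0.4096)  len=0.7294
  (v4,v6,v7) [+--] → (-0.3929, 1.25079, 0.4096)–(-0.3929, 0.935627, 0.6235)  len=0.3809
  (v4,v7,v5) [+-+] → (-0.3929, 0.935627, 0.6235)–(-0.3929, 0.935627, 0.0717364)  len=0.5518
  (v5,v7,v8) [+--] → (-0.3929, 0.935627, 0.0717364)–(-0.3929, 0.935627, -0.6235)  len=0.6952
  (v5,v8,v3) [+-+] → (-0.3929, 0.935627, -0.6235)–(-0.3929, 1.2638, -0.400793)  len=0.3966
  (v3,v8,v6) [+--] → (-0.3929, 1.2638, -0.400793)–(-0.3929, 1.85436, 0)  len=0.7137
  (v9,v12,v10) [-+-] → (-0.3929, -1.85436, 0)–(-0.3929, -1.2638, 0.400793)  len=0.7137
  (v10,v12,v13) [-++] → (-0.3929, -1.2638, 0.400793)–(-0.3929, -0.935627, 0.6235)  len=0.3966
  (v10,v13,v11) [-+-] → (-0.3929, -0.935627, 0.6235)–(-0.3929, -0.935627, -0.0717364)  len=0.6952
  (v11,v13,v14) [-++] → (-0.3929, -0.935627, -0.0717364)–(-0.3929, -0.935627, -0.6235)  len=0.5518
  (v11,v14,v9) [-+-] → (-0.3929, -0.935627, -0.6235)–(-0.3929, -1.25079, -0.4096)  len=0.3809
  (v9,v14,v12) [-++] → (-0.3929, -1.25079, -0.4096)–(-0.3929, -1.85436, 0)  len=0.7294

Chained into 2 loop(s):
  loop 1: 6 segments, perimeter = 3.4677
  loop 2: 6 segments, perimeter = 3.4677
Total perimeter = 6.935


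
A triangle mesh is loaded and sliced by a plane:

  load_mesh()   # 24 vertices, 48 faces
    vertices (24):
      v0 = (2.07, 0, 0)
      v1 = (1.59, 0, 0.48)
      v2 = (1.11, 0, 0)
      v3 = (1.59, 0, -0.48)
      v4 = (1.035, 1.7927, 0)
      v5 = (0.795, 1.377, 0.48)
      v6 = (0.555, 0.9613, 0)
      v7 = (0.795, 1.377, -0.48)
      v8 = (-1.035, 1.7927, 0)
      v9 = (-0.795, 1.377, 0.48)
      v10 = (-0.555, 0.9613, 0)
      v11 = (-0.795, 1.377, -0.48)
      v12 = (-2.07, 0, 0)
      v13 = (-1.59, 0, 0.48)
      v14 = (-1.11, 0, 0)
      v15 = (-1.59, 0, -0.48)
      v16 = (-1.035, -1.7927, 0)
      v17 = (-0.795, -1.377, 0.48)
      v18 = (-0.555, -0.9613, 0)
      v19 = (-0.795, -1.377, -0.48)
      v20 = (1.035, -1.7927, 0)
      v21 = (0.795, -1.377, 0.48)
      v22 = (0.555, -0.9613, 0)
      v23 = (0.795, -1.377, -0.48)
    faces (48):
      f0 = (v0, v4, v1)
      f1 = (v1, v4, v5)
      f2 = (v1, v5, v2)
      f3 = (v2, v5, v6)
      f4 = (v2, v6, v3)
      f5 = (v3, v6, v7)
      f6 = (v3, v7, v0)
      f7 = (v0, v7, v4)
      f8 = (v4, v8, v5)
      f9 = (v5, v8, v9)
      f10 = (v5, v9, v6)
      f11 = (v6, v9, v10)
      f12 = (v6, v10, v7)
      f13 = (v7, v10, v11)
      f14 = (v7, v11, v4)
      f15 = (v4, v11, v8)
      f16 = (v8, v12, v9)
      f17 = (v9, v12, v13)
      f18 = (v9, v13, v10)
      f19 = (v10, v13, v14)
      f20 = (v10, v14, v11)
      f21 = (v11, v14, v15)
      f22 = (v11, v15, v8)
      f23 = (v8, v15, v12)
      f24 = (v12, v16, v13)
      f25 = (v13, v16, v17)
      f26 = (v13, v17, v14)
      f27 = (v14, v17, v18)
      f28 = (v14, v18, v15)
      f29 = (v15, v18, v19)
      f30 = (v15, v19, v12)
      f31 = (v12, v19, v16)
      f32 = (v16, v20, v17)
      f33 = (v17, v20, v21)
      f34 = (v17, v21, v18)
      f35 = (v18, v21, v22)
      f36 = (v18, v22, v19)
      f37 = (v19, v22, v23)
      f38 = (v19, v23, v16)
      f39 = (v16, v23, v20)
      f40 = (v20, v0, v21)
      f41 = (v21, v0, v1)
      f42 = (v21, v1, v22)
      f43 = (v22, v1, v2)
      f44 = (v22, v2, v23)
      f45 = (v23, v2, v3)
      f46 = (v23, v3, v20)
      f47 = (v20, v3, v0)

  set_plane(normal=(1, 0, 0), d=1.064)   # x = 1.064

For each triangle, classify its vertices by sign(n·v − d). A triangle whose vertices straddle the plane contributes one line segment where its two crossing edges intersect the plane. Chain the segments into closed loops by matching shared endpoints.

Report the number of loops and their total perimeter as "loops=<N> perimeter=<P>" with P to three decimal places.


loops=2 perimeter=7.680

Straddling triangles (16 of 48):
  (v0,v4,v1) [+-+] → (1.064, 1.74247, 0)–(1.064, 1.69903, 0.0250811)  len=0.0502
  (v1,v4,v5) [+--] → (1.064, 1.69903, 0.0250811)–(1.064, 0.911072, 0.48)  len=0.9098
  (v1,v5,v2) [+-+] → (1.064, 0.911072, 0.48)–(1.064, 0.201086, 0.0700952)  len=0.8198
  (v2,v5,v6) [+--] → (1.064, 0.201086, 0.0700952)–(1.064, 0.0796753, 0)  len=0.1402
  (v2,v6,v3) [+-+] → (1.064, 0.0796753, 0)–(1.064, 0.488545, -0.236058)  len=0.4721
  (v3,v6,v7) [+--] → (1.064, 0.488545, -0.236058)–(1.064, 0.911072, -0.48)  len=0.4879
  (v3,v7,v0) [+-+] → (1.064, 0.911072, -0.48)–(1.064, 1.08648, -0.378729)  len=0.2025
  (v0,v7,v4) [+--] → (1.064, 1.08648, -0.378729)–(1.064, 1.74247, 0)  len=0.7575
  (v20,v0,v21) [-+-] → (1.064, -1.74247, 0)–(1.064, -1.08648, 0.378729)  len=0.7575
  (v21,v0,v1) [-++] → (1.064, -1.08648, 0.378729)–(1.064, -0.911072, 0.48)  len=0.2025
  (v21,v1,v22) [-+-] → (1.064, -0.911072, 0.48)–(1.064, -0.488545, 0.236058)  len=0.4879
  (v22,v1,v2) [-++] → (1.064, -0.488545, 0.236058)–(1.064, -0.0796753, 0)  len=0.4721
  (v22,v2,v23) [-+-] → (1.064, -0.0796753, 0)–(1.064, -0.201086, -0.0700952)  len=0.1402
  (v23,v2,v3) [-++] → (1.064, -0.201086, -0.0700952)–(1.064, -0.911072, -0.48)  len=0.8198
  (v23,v3,v20) [-+-] → (1.064, -0.911072, -0.48)–(1.064, -1.69903, -0.0250811)  len=0.9098
  (v20,v3,v0) [-++] → (1.064, -1.69903, -0.0250811)–(1.064, -1.74247, 0)  len=0.0502

Chained into 2 loop(s):
  loop 1: 8 segments, perimeter = 3.8400
  loop 2: 8 segments, perimeter = 3.8400
Total perimeter = 7.680


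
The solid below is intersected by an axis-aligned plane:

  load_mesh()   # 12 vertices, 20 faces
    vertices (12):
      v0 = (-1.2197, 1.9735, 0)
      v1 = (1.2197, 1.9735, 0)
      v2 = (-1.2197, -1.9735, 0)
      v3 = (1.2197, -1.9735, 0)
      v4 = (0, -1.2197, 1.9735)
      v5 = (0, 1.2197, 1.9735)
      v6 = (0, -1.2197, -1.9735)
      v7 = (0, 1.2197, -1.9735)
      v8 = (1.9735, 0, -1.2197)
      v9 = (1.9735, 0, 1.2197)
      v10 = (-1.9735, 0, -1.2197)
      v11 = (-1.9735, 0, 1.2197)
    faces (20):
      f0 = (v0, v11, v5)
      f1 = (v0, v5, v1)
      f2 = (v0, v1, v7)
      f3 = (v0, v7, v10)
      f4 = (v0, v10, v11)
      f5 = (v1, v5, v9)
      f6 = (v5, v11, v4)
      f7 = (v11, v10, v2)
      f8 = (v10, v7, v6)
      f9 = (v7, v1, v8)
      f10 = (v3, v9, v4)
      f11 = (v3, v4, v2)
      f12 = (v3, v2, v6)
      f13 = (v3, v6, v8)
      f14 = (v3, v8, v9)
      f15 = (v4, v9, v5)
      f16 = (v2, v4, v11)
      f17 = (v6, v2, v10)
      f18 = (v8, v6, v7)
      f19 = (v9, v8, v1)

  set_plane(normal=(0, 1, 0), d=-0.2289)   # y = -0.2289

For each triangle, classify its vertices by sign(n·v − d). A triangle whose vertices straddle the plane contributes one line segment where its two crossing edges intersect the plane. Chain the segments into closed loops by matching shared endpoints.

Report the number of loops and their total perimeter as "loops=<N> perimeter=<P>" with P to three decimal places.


loops=1 perimeter=12.778

Straddling triangles (10 of 20):
  (v5,v11,v4) [++-] → (-1.60314, -0.2289, 1.36116)–(0, -0.2289, 1.9735)  len=1.7161
  (v11,v10,v2) [++-] → (-1.88607, -0.2289, -1.07823)–(-1.88607, -0.2289, 1.07823)  len=2.1565
  (v10,v7,v6) [++-] → (0, -0.2289, -1.9735)–(-1.60314, -0.2289, -1.36116)  len=1.7161
  (v3,v9,v4) [-+-] → (1.88607, -0.2289, 1.07823)–(1.60314, -0.2289, 1.36116)  len=0.4001
  (v3,v6,v8) [--+] → (1.60314, -0.2289, -1.36116)–(1.88607, -0.2289, -1.07823)  len=0.4001
  (v3,v8,v9) [-++] → (1.88607, -0.2289, -1.07823)–(1.88607, -0.2289, 1.07823)  len=2.1565
  (v4,v9,v5) [-++] → (1.60314, -0.2289, 1.36116)–(0, -0.2289, 1.9735)  len=1.7161
  (v2,v4,v11) [--+] → (-1.60314, -0.2289, 1.36116)–(-1.88607, -0.2289, 1.07823)  len=0.4001
  (v6,v2,v10) [--+] → (-1.88607, -0.2289, -1.07823)–(-1.60314, -0.2289, -1.36116)  len=0.4001
  (v8,v6,v7) [+-+] → (1.60314, -0.2289, -1.36116)–(0, -0.2289, -1.9735)  len=1.7161

Chained into 1 loop(s):
  loop 1: 10 segments, perimeter = 12.7778
Total perimeter = 12.778


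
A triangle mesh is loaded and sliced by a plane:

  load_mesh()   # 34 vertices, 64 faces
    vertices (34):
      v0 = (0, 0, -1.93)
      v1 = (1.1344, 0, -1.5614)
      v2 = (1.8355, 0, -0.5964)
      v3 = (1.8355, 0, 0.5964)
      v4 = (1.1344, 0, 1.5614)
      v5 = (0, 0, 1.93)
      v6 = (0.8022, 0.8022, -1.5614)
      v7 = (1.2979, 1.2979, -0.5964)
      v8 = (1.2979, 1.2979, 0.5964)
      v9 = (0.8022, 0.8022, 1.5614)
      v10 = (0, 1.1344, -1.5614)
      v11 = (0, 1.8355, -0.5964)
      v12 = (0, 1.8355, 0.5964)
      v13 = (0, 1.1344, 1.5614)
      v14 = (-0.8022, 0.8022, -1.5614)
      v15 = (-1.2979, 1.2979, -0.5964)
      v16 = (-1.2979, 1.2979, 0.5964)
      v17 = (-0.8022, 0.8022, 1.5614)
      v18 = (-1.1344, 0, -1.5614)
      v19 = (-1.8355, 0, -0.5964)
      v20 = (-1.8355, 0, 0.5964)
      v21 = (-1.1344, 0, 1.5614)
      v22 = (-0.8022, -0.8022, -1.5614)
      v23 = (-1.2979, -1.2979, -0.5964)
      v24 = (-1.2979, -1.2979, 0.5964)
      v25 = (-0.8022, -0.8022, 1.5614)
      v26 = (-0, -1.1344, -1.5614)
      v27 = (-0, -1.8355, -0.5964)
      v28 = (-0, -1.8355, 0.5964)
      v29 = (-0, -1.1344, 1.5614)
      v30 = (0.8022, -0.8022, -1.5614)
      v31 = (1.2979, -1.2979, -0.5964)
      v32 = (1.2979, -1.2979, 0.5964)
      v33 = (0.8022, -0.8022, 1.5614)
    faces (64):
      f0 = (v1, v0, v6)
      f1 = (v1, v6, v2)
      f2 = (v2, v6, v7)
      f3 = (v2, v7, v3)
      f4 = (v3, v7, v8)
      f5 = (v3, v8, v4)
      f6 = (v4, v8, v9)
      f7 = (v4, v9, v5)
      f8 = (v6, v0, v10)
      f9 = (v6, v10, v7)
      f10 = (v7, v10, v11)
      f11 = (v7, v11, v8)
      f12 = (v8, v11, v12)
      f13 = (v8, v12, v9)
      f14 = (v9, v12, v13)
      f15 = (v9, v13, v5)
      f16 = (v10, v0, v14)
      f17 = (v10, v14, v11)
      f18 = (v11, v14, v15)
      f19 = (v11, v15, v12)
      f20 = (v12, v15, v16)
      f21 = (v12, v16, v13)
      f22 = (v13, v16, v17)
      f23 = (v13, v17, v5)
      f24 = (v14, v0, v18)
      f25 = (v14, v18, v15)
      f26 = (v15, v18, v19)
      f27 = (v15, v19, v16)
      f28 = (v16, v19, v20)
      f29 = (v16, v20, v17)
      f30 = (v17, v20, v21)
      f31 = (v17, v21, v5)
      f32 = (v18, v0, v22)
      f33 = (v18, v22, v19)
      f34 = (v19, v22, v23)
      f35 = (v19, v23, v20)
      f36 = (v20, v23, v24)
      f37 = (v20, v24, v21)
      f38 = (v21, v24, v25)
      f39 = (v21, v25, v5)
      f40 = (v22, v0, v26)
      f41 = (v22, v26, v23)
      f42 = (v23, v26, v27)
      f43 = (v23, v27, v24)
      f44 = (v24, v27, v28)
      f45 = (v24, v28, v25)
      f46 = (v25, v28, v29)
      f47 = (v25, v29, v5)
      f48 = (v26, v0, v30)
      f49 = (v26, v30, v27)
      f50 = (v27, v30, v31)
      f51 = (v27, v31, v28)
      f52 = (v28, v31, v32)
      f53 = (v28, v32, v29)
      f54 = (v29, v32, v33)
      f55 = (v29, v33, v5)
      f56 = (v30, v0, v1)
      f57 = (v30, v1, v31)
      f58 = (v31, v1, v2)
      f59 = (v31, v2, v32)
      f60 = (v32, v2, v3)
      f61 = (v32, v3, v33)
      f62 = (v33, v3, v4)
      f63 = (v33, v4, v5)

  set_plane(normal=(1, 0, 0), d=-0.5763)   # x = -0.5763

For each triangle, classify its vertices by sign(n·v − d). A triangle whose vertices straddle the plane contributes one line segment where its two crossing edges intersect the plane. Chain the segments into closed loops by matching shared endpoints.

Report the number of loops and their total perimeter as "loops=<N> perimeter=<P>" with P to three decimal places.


loops=1 perimeter=10.826

Straddling triangles (20 of 64):
  (v10,v0,v14) [++-] → (-0.5763, 0.5763, -1.6652)–(-0.5763, 0.895748, -1.5614)  len=0.3359
  (v10,v14,v11) [+-+] → (-0.5763, 0.895748, -1.5614)–(-0.5763, 1.09318, -1.28966)  len=0.3359
  (v11,v14,v15) [+--] → (-0.5763, 1.09318, -1.28966)–(-0.5763, 1.59679, -0.5964)  len=0.8569
  (v11,v15,v12) [+-+] → (-0.5763, 1.59679, -0.5964)–(-0.5763, 1.59679, 0.066767)  len=0.6632
  (v12,v15,v16) [+--] → (-0.5763, 1.59679, 0.066767)–(-0.5763, 1.59679, 0.5964)  len=0.5296
  (v12,v16,v13) [+-+] → (-0.5763, 1.59679, 0.5964)–(-0.5763, 1.207, 1.13292)  len=0.6632
  (v13,v16,v17) [+--] → (-0.5763, 1.207, 1.13292)–(-0.5763, 0.895748, 1.5614)  len=0.5296
  (v13,v17,v5) [+-+] → (-0.5763, 0.895748, 1.5614)–(-0.5763, 0.5763, 1.6652)  len=0.3359
  (v14,v0,v18) [-+-] → (-0.5763, 0.5763, -1.6652)–(-0.5763, 0, -1.74274)  len=0.5815
  (v17,v21,v5) [--+] → (-0.5763, 0, 1.74274)–(-0.5763, 0.5763, 1.6652)  len=0.5815
  (v18,v0,v22) [-+-] → (-0.5763, 0, -1.74274)–(-0.5763, -0.5763, -1.6652)  len=0.5815
  (v21,v25,v5) [--+] → (-0.5763, -0.5763, 1.6652)–(-0.5763, 0, 1.74274)  len=0.5815
  (v22,v0,v26) [-++] → (-0.5763, -0.5763, -1.6652)–(-0.5763, -0.895748, -1.5614)  len=0.3359
  (v22,v26,v23) [-+-] → (-0.5763, -0.895748, -1.5614)–(-0.5763, -1.207, -1.13292)  len=0.5296
  (v23,v26,v27) [-++] → (-0.5763, -1.207, -1.13292)–(-0.5763, -1.59679, -0.5964)  len=0.6632
  (v23,v27,v24) [-+-] → (-0.5763, -1.59679, -0.5964)–(-0.5763, -1.59679, -0.066767)  len=0.5296
  (v24,v27,v28) [-++] → (-0.5763, -1.59679, -0.066767)–(-0.5763, -1.59679, 0.5964)  len=0.6632
  (v24,v28,v25) [-+-] → (-0.5763, -1.59679, 0.5964)–(-0.5763, -1.09318, 1.28966)  len=0.8569
  (v25,v28,v29) [-++] → (-0.5763, -1.09318, 1.28966)–(-0.5763, -0.895748, 1.5614)  len=0.3359
  (v25,v29,v5) [-++] → (-0.5763, -0.895748, 1.5614)–(-0.5763, -0.5763, 1.6652)  len=0.3359

Chained into 1 loop(s):
  loop 1: 20 segments, perimeter = 10.8262
Total perimeter = 10.826


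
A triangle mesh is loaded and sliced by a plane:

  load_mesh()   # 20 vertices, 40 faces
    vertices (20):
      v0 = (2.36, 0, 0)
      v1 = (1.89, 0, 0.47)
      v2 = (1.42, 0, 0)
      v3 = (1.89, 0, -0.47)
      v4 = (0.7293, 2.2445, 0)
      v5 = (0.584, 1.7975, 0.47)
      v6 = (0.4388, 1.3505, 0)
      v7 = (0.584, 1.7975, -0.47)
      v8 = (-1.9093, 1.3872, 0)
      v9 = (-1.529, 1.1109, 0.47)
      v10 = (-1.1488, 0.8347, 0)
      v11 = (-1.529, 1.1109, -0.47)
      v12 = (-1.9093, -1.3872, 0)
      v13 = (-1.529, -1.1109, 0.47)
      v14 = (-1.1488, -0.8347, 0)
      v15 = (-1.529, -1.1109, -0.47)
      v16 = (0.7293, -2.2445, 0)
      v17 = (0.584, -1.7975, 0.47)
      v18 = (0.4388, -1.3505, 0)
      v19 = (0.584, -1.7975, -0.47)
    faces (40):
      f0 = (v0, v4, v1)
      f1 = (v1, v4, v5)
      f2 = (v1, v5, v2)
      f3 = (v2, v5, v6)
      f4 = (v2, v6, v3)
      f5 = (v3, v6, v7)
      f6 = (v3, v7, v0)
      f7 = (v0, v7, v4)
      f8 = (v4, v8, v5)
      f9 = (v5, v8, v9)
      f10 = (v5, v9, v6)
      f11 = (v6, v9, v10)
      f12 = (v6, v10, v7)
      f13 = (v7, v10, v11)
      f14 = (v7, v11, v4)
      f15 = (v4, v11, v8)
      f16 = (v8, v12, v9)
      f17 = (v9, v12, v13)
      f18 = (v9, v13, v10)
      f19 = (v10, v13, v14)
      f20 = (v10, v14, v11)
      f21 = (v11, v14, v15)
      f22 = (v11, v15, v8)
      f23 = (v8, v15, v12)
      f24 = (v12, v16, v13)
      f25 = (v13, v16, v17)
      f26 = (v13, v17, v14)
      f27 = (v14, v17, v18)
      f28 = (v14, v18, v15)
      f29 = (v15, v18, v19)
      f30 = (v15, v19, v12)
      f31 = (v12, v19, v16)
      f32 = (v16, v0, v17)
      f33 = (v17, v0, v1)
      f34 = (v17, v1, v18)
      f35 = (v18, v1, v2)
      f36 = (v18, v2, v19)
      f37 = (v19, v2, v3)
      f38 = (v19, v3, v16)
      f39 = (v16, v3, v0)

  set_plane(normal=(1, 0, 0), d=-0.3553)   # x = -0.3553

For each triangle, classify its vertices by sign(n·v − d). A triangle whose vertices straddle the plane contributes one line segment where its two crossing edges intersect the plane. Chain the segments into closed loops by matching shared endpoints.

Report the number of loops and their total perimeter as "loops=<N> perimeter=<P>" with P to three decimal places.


Straddling triangles (16 of 40):
  (v4,v8,v5) [+-+] → (-0.3553, 1.89211, 0)–(-0.3553, 1.64293, 0.292937)  len=0.3846
  (v5,v8,v9) [+--] → (-0.3553, 1.64293, 0.292937)–(-0.3553, 1.49228, 0.47)  len=0.2325
  (v5,v9,v6) [+-+] → (-0.3553, 1.49228, 0.47)–(-0.3553, 1.25381, 0.189667)  len=0.3680
  (v6,v9,v10) [+--] → (-0.3553, 1.25381, 0.189667)–(-0.3553, 1.0925, 0)  len=0.2490
  (v6,v10,v7) [+-+] → (-0.3553, 1.0925, 0)–(-0.3553, 1.27559, -0.215227)  len=0.2826
  (v7,v10,v11) [+--] → (-0.3553, 1.27559, -0.215227)–(-0.3553, 1.49228, -0.47)  len=0.3345
  (v7,v11,v4) [+-+] → (-0.3553, 1.49228, -0.47)–(-0.3553, 1.70006, -0.225728)  len=0.3207
  (v4,v11,v8) [+--] → (-0.3553, 1.70006, -0.225728)–(-0.3553, 1.89211, 0)  len=0.2964
  (v12,v16,v13) [-+-] → (-0.3553, -1.89211, 0)–(-0.3553, -1.70006, 0.225728)  len=0.2964
  (v13,v16,v17) [-++] → (-0.3553, -1.70006, 0.225728)–(-0.3553, -1.49228, 0.47)  len=0.3207
  (v13,v17,v14) [-+-] → (-0.3553, -1.49228, 0.47)–(-0.3553, -1.27559, 0.215227)  len=0.3345
  (v14,v17,v18) [-++] → (-0.3553, -1.27559, 0.215227)–(-0.3553, -1.0925, 0)  len=0.2826
  (v14,v18,v15) [-+-] → (-0.3553, -1.0925, 0)–(-0.3553, -1.25381, -0.189667)  len=0.2490
  (v15,v18,v19) [-++] → (-0.3553, -1.25381, -0.189667)–(-0.3553, -1.49228, -0.47)  len=0.3680
  (v15,v19,v12) [-+-] → (-0.3553, -1.49228, -0.47)–(-0.3553, -1.64293, -0.292937)  len=0.2325
  (v12,v19,v16) [-++] → (-0.3553, -1.64293, -0.292937)–(-0.3553, -1.89211, 0)  len=0.3846

Chained into 2 loop(s):
  loop 1: 8 segments, perimeter = 2.4682
  loop 2: 8 segments, perimeter = 2.4682
Total perimeter = 4.936

loops=2 perimeter=4.936


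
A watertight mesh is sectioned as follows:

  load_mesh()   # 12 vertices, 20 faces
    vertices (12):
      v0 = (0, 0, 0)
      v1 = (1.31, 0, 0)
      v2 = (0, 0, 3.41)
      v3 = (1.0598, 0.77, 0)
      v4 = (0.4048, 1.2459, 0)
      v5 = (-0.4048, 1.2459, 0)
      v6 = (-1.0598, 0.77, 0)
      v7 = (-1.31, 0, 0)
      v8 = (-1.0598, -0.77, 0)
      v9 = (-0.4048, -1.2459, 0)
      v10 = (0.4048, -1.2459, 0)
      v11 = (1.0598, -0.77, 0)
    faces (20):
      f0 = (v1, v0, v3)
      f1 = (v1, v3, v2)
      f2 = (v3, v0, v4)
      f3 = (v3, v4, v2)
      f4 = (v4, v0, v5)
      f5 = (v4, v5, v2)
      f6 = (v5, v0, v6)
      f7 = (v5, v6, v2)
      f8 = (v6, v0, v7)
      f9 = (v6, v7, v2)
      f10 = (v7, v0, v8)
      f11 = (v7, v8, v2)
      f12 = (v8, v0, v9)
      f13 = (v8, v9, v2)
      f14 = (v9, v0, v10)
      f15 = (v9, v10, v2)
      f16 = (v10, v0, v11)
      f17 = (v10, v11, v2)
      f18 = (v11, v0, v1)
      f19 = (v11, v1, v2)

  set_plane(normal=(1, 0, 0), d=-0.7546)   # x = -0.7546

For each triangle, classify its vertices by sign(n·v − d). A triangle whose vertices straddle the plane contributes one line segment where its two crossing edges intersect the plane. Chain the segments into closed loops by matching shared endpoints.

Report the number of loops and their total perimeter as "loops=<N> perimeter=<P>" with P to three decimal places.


loops=1 perimeter=5.575

Straddling triangles (8 of 20):
  (v5,v0,v6) [++-] → (-0.7546, 0.548256, 0)–(-0.7546, 0.991748, 0)  len=0.4435
  (v5,v6,v2) [+-+] → (-0.7546, 0.991748, 0)–(-0.7546, 0.548256, 0.982008)  len=1.0775
  (v6,v0,v7) [-+-] → (-0.7546, 0.548256, 0)–(-0.7546, 0, 0)  len=0.5483
  (v6,v7,v2) [--+] → (-0.7546, 0, 1.44574)–(-0.7546, 0.548256, 0.982008)  len=0.7181
  (v7,v0,v8) [-+-] → (-0.7546, 0, 0)–(-0.7546, -0.548256, 0)  len=0.5483
  (v7,v8,v2) [--+] → (-0.7546, -0.548256, 0.982008)–(-0.7546, 0, 1.44574)  len=0.7181
  (v8,v0,v9) [-++] → (-0.7546, -0.548256, 0)–(-0.7546, -0.991748, 0)  len=0.4435
  (v8,v9,v2) [-++] → (-0.7546, -0.991748, 0)–(-0.7546, -0.548256, 0.982008)  len=1.0775

Chained into 1 loop(s):
  loop 1: 8 segments, perimeter = 5.5747
Total perimeter = 5.575


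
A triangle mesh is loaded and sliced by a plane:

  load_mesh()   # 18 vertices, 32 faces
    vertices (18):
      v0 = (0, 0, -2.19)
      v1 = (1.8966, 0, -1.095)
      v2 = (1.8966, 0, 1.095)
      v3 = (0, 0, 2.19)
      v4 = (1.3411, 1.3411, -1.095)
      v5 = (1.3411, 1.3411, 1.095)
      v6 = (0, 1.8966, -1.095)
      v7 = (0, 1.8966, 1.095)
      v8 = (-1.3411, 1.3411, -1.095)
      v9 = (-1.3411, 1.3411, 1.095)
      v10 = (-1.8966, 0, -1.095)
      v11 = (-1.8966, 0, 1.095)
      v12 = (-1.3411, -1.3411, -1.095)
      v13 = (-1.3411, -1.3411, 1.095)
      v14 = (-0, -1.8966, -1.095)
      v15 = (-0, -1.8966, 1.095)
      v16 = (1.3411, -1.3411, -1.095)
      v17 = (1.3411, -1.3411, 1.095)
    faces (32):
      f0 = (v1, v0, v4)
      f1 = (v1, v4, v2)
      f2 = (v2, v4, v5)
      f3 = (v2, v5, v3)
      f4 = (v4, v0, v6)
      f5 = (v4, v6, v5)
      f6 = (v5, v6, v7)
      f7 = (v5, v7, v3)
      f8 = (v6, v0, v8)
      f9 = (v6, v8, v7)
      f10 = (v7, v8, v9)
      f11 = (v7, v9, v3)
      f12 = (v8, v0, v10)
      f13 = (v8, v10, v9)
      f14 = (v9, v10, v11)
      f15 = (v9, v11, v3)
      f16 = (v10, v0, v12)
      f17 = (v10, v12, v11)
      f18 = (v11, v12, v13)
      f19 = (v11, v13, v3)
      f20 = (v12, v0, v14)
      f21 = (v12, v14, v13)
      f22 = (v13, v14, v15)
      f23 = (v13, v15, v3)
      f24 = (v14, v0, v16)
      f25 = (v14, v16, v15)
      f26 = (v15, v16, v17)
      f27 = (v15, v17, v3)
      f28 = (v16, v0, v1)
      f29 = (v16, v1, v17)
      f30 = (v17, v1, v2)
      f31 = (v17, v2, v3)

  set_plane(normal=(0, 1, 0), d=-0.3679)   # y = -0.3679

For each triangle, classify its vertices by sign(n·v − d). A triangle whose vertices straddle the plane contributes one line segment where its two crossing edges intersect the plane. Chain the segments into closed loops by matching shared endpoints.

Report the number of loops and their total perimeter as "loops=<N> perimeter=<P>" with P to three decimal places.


loops=1 perimeter=12.250

Straddling triangles (12 of 32):
  (v10,v0,v12) [++-] → (-0.3679, -0.3679, -1.88961)–(-1.74421, -0.3679, -1.095)  len=1.5892
  (v10,v12,v11) [+-+] → (-1.74421, -0.3679, -1.095)–(-1.74421, -0.3679, 0.494224)  len=1.5892
  (v11,v12,v13) [+--] → (-1.74421, -0.3679, 0.494224)–(-1.74421, -0.3679, 1.095)  len=0.6008
  (v11,v13,v3) [+-+] → (-1.74421, -0.3679, 1.095)–(-0.3679, -0.3679, 1.88961)  len=1.5892
  (v12,v0,v14) [-+-] → (-0.3679, -0.3679, -1.88961)–(0, -0.3679, -1.97759)  len=0.3783
  (v13,v15,v3) [--+] → (0, -0.3679, 1.97759)–(-0.3679, -0.3679, 1.88961)  len=0.3783
  (v14,v0,v16) [-+-] → (0, -0.3679, -1.97759)–(0.3679, -0.3679, -1.88961)  len=0.3783
  (v15,v17,v3) [--+] → (0.3679, -0.3679, 1.88961)–(0, -0.3679, 1.97759)  len=0.3783
  (v16,v0,v1) [-++] → (0.3679, -0.3679, -1.88961)–(1.74421, -0.3679, -1.095)  len=1.5892
  (v16,v1,v17) [-+-] → (1.74421, -0.3679, -1.095)–(1.74421, -0.3679, -0.494224)  len=0.6008
  (v17,v1,v2) [-++] → (1.74421, -0.3679, -0.494224)–(1.74421, -0.3679, 1.095)  len=1.5892
  (v17,v2,v3) [-++] → (1.74421, -0.3679, 1.095)–(0.3679, -0.3679, 1.88961)  len=1.5892

Chained into 1 loop(s):
  loop 1: 12 segments, perimeter = 12.2500
Total perimeter = 12.250


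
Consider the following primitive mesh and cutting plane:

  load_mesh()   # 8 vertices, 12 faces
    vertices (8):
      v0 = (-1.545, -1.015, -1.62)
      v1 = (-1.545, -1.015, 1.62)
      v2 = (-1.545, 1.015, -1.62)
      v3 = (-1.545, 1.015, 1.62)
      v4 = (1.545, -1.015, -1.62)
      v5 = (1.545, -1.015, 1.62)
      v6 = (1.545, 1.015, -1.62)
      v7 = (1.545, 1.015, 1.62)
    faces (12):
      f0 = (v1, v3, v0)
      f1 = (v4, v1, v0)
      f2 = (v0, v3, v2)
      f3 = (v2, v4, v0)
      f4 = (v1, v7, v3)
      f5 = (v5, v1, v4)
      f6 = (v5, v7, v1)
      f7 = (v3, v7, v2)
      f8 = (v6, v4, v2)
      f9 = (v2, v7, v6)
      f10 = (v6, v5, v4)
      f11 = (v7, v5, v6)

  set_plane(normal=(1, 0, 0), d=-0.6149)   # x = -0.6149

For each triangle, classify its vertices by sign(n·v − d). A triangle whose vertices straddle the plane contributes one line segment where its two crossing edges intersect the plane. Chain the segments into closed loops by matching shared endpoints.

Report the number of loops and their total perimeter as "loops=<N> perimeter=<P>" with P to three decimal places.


loops=1 perimeter=10.540

Straddling triangles (8 of 12):
  (v4,v1,v0) [+--] → (-0.6149, -1.015, 0.64475)–(-0.6149, -1.015, -1.62)  len=2.2647
  (v2,v4,v0) [-+-] → (-0.6149, 0.403963, -1.62)–(-0.6149, -1.015, -1.62)  len=1.4190
  (v1,v7,v3) [-+-] → (-0.6149, -0.403963, 1.62)–(-0.6149, 1.015, 1.62)  len=1.4190
  (v5,v1,v4) [+-+] → (-0.6149, -1.015, 1.62)–(-0.6149, -1.015, 0.64475)  len=0.9753
  (v5,v7,v1) [++-] → (-0.6149, -0.403963, 1.62)–(-0.6149, -1.015, 1.62)  len=0.6110
  (v3,v7,v2) [-+-] → (-0.6149, 1.015, 1.62)–(-0.6149, 1.015, -0.64475)  len=2.2647
  (v6,v4,v2) [++-] → (-0.6149, 0.403963, -1.62)–(-0.6149, 1.015, -1.62)  len=0.6110
  (v2,v7,v6) [-++] → (-0.6149, 1.015, -0.64475)–(-0.6149, 1.015, -1.62)  len=0.9753

Chained into 1 loop(s):
  loop 1: 8 segments, perimeter = 10.5400
Total perimeter = 10.540


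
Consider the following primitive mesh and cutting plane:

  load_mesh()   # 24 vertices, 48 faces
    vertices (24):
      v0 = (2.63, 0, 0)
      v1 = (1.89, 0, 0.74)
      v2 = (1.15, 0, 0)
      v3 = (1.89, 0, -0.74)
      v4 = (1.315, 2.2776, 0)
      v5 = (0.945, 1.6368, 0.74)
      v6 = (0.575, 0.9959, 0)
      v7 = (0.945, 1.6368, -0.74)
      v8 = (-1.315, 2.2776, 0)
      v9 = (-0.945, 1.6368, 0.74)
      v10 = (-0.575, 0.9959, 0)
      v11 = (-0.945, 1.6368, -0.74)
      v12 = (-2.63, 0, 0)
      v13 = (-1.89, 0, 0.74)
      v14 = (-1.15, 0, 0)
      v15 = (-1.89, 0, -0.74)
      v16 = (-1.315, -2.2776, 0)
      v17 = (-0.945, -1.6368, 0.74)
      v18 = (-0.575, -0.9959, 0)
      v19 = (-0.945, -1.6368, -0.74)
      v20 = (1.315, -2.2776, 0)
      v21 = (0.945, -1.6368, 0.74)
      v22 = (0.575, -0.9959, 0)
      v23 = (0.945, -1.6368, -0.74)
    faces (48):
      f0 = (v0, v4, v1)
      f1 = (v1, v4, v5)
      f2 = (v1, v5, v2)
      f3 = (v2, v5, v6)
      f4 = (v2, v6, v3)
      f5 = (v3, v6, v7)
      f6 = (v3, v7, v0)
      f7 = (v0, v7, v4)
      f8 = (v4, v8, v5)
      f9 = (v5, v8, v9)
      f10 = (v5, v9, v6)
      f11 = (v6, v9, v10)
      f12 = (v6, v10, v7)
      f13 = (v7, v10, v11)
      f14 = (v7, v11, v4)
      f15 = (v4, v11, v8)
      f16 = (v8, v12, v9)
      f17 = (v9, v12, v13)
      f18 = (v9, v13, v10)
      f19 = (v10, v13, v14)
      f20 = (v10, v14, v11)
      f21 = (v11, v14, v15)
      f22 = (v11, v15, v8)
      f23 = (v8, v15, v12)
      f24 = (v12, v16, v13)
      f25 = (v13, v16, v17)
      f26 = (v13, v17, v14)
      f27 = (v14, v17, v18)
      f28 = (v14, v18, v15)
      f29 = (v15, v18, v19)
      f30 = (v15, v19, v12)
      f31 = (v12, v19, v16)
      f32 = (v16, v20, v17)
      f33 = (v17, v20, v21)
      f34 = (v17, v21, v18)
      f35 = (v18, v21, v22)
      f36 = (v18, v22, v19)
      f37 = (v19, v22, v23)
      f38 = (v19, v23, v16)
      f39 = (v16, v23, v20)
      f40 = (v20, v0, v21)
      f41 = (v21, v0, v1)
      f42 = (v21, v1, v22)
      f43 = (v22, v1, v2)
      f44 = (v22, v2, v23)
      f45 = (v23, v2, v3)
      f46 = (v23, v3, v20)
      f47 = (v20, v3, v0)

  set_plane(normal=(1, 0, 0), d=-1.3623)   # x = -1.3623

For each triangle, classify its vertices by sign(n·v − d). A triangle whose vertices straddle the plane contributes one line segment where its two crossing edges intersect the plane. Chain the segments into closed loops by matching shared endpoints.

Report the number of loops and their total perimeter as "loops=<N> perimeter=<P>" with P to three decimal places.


loops=1 perimeter=10.141

Straddling triangles (14 of 48):
  (v8,v12,v9) [+-+] → (-1.3623, 2.19568, 0)–(-1.3623, 1.23144, 0.556735)  len=1.1134
  (v9,v12,v13) [+--] → (-1.3623, 1.23144, 0.556735)–(-1.3623, 0.91401, 0.74)  len=0.3665
  (v9,v13,v10) [+-+] → (-1.3623, 0.91401, 0.74)–(-1.3623, 0.399647, 0.443043)  len=0.5939
  (v10,v13,v14) [+-+] → (-1.3623, 0.399647, 0.443043)–(-1.3623, 0, 0.2123)  len=0.4615
  (v11,v14,v15) [++-] → (-1.3623, 0, -0.2123)–(-1.3623, 0.91401, -0.74)  len=1.0554
  (v11,v15,v8) [+-+] → (-1.3623, 0.91401, -0.74)–(-1.3623, 2.09024, -0.060873)  len=1.3582
  (v8,v15,v12) [+--] → (-1.3623, 2.09024, -0.060873)–(-1.3623, 2.19568, 0)  len=0.1217
  (v12,v16,v13) [-+-] → (-1.3623, -2.19568, 0)–(-1.3623, -2.09024, 0.060873)  len=0.1217
  (v13,v16,v17) [-++] → (-1.3623, -2.09024, 0.060873)–(-1.3623, -0.91401, 0.74)  len=1.3582
  (v13,v17,v14) [-++] → (-1.3623, -0.91401, 0.74)–(-1.3623, 0, 0.2123)  len=1.0554
  (v14,v18,v15) [++-] → (-1.3623, -0.399647, -0.443043)–(-1.3623, 0, -0.2123)  len=0.4615
  (v15,v18,v19) [-++] → (-1.3623, -0.399647, -0.443043)–(-1.3623, -0.91401, -0.74)  len=0.5939
  (v15,v19,v12) [-+-] → (-1.3623, -0.91401, -0.74)–(-1.3623, -1.23144, -0.556735)  len=0.3665
  (v12,v19,v16) [-++] → (-1.3623, -1.23144, -0.556735)–(-1.3623, -2.19568, 0)  len=1.1134

Chained into 1 loop(s):
  loop 1: 14 segments, perimeter = 10.1414
Total perimeter = 10.141


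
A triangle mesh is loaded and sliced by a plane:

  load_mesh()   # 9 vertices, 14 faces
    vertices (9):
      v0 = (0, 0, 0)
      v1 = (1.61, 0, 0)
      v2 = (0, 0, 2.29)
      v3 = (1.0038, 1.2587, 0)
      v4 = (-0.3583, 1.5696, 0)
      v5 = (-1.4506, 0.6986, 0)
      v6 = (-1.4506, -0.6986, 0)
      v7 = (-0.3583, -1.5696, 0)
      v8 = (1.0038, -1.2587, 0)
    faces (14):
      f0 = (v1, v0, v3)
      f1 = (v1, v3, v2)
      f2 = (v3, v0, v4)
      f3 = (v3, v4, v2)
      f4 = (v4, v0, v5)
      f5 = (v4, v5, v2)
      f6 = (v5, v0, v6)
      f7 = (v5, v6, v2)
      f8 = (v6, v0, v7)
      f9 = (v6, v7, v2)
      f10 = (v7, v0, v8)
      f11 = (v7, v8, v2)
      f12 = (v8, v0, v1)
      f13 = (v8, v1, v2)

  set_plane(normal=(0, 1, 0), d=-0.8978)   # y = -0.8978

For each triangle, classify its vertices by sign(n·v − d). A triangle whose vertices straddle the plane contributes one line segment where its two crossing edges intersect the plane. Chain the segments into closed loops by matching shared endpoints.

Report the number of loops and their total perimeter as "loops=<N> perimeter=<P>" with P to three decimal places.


Straddling triangles (6 of 14):
  (v6,v0,v7) [++-] → (-0.204945, -0.8978, 0)–(-1.20079, -0.8978, 0)  len=0.9958
  (v6,v7,v2) [+-+] → (-1.20079, -0.8978, 0)–(-0.204945, -0.8978, 0.980136)  len=1.3973
  (v7,v0,v8) [-+-] → (-0.204945, -0.8978, 0)–(0.715986, -0.8978, 0)  len=0.9209
  (v7,v8,v2) [--+] → (0.715986, -0.8978, 0.656599)–(-0.204945, -0.8978, 0.980136)  len=0.9761
  (v8,v0,v1) [-++] → (0.715986, -0.8978, 0)–(1.17761, -0.8978, 0)  len=0.4616
  (v8,v1,v2) [-++] → (1.17761, -0.8978, 0)–(0.715986, -0.8978, 0.656599)  len=0.8026

Chained into 1 loop(s):
  loop 1: 6 segments, perimeter = 5.5544
Total perimeter = 5.554

loops=1 perimeter=5.554


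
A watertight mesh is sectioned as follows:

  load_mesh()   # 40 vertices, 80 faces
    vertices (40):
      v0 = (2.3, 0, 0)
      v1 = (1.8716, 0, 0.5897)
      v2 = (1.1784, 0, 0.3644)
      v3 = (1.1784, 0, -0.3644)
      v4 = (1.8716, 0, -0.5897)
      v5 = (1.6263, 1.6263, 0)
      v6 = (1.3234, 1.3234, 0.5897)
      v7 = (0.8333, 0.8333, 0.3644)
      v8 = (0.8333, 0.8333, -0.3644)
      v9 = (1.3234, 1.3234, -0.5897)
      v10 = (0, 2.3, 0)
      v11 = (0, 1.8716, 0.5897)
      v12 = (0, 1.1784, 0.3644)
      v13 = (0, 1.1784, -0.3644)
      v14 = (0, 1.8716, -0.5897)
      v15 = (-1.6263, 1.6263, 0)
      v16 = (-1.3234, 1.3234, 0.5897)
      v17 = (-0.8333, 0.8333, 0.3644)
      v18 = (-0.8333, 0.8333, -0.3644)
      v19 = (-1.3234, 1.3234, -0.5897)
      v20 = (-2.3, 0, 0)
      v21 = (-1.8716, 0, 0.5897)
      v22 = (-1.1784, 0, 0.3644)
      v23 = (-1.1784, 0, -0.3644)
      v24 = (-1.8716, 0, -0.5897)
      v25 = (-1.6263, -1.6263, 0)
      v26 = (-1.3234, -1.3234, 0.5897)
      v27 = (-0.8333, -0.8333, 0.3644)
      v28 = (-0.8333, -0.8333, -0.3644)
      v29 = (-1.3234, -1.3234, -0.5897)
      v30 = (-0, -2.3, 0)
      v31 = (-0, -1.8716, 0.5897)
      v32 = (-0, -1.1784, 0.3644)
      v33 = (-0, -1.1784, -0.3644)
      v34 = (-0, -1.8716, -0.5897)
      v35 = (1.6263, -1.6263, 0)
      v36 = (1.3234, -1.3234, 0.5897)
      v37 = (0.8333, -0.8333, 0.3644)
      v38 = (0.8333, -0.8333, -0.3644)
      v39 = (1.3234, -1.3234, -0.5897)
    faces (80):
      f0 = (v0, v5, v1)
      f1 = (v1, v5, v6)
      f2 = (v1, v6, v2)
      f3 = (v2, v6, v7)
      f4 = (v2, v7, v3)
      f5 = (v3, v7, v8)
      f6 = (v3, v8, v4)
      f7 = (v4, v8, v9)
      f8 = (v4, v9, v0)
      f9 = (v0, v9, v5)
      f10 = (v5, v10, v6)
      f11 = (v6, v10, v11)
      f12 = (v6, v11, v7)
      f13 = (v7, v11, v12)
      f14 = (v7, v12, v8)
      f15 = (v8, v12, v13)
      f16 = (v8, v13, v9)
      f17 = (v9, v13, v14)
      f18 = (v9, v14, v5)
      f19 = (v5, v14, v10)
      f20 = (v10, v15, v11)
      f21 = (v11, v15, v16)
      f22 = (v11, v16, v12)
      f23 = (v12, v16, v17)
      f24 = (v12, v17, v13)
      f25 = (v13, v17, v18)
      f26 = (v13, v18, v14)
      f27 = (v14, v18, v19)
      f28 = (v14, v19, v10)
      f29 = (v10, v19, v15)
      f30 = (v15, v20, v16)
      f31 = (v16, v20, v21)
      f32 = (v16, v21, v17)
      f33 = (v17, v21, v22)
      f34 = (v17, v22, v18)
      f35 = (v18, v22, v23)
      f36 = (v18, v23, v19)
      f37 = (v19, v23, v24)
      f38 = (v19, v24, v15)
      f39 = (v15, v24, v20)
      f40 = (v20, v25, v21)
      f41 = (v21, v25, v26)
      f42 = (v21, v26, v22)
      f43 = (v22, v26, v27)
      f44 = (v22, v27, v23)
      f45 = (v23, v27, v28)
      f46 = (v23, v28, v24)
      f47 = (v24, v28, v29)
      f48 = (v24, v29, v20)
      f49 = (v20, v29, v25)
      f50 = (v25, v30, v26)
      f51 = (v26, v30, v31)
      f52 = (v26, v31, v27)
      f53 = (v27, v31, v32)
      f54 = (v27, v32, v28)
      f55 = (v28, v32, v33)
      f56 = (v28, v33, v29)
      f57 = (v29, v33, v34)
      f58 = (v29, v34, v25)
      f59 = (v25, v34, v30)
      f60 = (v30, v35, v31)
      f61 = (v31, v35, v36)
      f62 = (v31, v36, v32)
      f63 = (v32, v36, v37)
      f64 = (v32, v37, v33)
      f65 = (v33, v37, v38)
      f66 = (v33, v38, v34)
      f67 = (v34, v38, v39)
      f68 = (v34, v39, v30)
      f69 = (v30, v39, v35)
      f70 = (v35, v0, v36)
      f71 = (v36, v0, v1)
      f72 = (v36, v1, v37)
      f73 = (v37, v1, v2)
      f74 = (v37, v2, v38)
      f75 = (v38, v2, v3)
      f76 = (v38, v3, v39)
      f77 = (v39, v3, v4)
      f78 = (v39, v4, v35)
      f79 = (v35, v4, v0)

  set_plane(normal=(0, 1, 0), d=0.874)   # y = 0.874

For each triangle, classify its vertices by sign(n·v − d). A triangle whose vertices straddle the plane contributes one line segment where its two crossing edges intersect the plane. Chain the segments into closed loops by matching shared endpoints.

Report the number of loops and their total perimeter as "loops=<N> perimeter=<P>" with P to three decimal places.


Straddling triangles (24 of 80):
  (v0,v5,v1) [-+-] → (1.93794, 0.874, 0)–(1.73977, 0.874, 0.272786)  len=0.3372
  (v1,v5,v6) [-++] → (1.73977, 0.874, 0.272786)–(1.50956, 0.874, 0.5897)  len=0.3917
  (v1,v6,v2) [-+-] → (1.50956, 0.874, 0.5897)–(1.27416, 0.874, 0.513193)  len=0.2475
  (v2,v6,v7) [-+-] → (1.27416, 0.874, 0.513193)–(0.874, 0.874, 0.38311)  len=0.4208
  (v4,v8,v9) [--+] → (0.874, 0.874, -0.38311)–(1.50956, 0.874, -0.5897)  len=0.6683
  (v4,v9,v0) [-+-] → (1.50956, 0.874, -0.5897)–(1.65503, 0.874, -0.38945)  len=0.2475
  (v0,v9,v5) [-++] → (1.65503, 0.874, -0.38945)–(1.93794, 0.874, 0)  len=0.4814
  (v6,v11,v7) [++-] → (0.800636, 0.874, 0.373231)–(0.874, 0.874, 0.38311)  len=0.0740
  (v7,v11,v12) [-++] → (0.800636, 0.874, 0.373231)–(0.735023, 0.874, 0.3644)  len=0.0662
  (v7,v12,v8) [-+-] → (0.735023, 0.874, 0.3644)–(0.735023, 0.874, -0.278448)  len=0.6428
  (v8,v12,v13) [-++] → (0.735023, 0.874, -0.278448)–(0.735023, 0.874, -0.3644)  len=0.0860
  (v8,v13,v9) [-++] → (0.735023, 0.874, -0.3644)–(0.874, 0.874, -0.38311)  len=0.1402
  (v12,v16,v17) [++-] → (-0.874, 0.874, 0.38311)–(-0.735023, 0.874, 0.3644)  len=0.1402
  (v12,v17,v13) [+-+] → (-0.735023, 0.874, 0.3644)–(-0.735023, 0.874, 0.278448)  len=0.0860
  (v13,v17,v18) [+--] → (-0.735023, 0.874, 0.278448)–(-0.735023, 0.874, -0.3644)  len=0.6428
  (v13,v18,v14) [+-+] → (-0.735023, 0.874, -0.3644)–(-0.800636, 0.874, -0.373231)  len=0.0662
  (v14,v18,v19) [+-+] → (-0.800636, 0.874, -0.373231)–(-0.874, 0.874, -0.38311)  len=0.0740
  (v15,v20,v16) [+-+] → (-1.93794, 0.874, 0)–(-1.65503, 0.874, 0.38945)  len=0.4814
  (v16,v20,v21) [+--] → (-1.65503, 0.874, 0.38945)–(-1.50956, 0.874, 0.5897)  len=0.2475
  (v16,v21,v17) [+--] → (-1.50956, 0.874, 0.5897)–(-0.874, 0.874, 0.38311)  len=0.6683
  (v18,v23,v19) [--+] → (-1.27416, 0.874, -0.513193)–(-0.874, 0.874, -0.38311)  len=0.4208
  (v19,v23,v24) [+--] → (-1.27416, 0.874, -0.513193)–(-1.50956, 0.874, -0.5897)  len=0.2475
  (v19,v24,v15) [+-+] → (-1.50956, 0.874, -0.5897)–(-1.73977, 0.874, -0.272786)  len=0.3917
  (v15,v24,v20) [+--] → (-1.73977, 0.874, -0.272786)–(-1.93794, 0.874, 0)  len=0.3372

Chained into 2 loop(s):
  loop 1: 12 segments, perimeter = 3.8036
  loop 2: 12 segments, perimeter = 3.8036
Total perimeter = 7.607

loops=2 perimeter=7.607
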